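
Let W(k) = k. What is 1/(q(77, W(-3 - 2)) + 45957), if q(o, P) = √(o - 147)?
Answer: 45957/2112045919 - I*√70/2112045919 ≈ 2.1759e-5 - 3.9614e-9*I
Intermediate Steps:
q(o, P) = √(-147 + o)
1/(q(77, W(-3 - 2)) + 45957) = 1/(√(-147 + 77) + 45957) = 1/(√(-70) + 45957) = 1/(I*√70 + 45957) = 1/(45957 + I*√70)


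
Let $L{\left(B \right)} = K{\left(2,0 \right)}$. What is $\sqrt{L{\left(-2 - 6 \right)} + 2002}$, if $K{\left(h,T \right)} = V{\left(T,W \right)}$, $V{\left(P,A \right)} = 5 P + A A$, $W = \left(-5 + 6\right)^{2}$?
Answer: $\sqrt{2003} \approx 44.755$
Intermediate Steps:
$W = 1$ ($W = 1^{2} = 1$)
$V{\left(P,A \right)} = A^{2} + 5 P$ ($V{\left(P,A \right)} = 5 P + A^{2} = A^{2} + 5 P$)
$K{\left(h,T \right)} = 1 + 5 T$ ($K{\left(h,T \right)} = 1^{2} + 5 T = 1 + 5 T$)
$L{\left(B \right)} = 1$ ($L{\left(B \right)} = 1 + 5 \cdot 0 = 1 + 0 = 1$)
$\sqrt{L{\left(-2 - 6 \right)} + 2002} = \sqrt{1 + 2002} = \sqrt{2003}$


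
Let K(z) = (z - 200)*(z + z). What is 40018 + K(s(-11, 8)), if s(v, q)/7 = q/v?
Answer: 5094850/121 ≈ 42106.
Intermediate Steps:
s(v, q) = 7*q/v (s(v, q) = 7*(q/v) = 7*q/v)
K(z) = 2*z*(-200 + z) (K(z) = (-200 + z)*(2*z) = 2*z*(-200 + z))
40018 + K(s(-11, 8)) = 40018 + 2*(7*8/(-11))*(-200 + 7*8/(-11)) = 40018 + 2*(7*8*(-1/11))*(-200 + 7*8*(-1/11)) = 40018 + 2*(-56/11)*(-200 - 56/11) = 40018 + 2*(-56/11)*(-2256/11) = 40018 + 252672/121 = 5094850/121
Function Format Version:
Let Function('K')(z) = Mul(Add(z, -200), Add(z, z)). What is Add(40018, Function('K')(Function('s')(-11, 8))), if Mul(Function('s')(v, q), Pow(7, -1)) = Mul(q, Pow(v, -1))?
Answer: Rational(5094850, 121) ≈ 42106.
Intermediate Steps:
Function('s')(v, q) = Mul(7, q, Pow(v, -1)) (Function('s')(v, q) = Mul(7, Mul(q, Pow(v, -1))) = Mul(7, q, Pow(v, -1)))
Function('K')(z) = Mul(2, z, Add(-200, z)) (Function('K')(z) = Mul(Add(-200, z), Mul(2, z)) = Mul(2, z, Add(-200, z)))
Add(40018, Function('K')(Function('s')(-11, 8))) = Add(40018, Mul(2, Mul(7, 8, Pow(-11, -1)), Add(-200, Mul(7, 8, Pow(-11, -1))))) = Add(40018, Mul(2, Mul(7, 8, Rational(-1, 11)), Add(-200, Mul(7, 8, Rational(-1, 11))))) = Add(40018, Mul(2, Rational(-56, 11), Add(-200, Rational(-56, 11)))) = Add(40018, Mul(2, Rational(-56, 11), Rational(-2256, 11))) = Add(40018, Rational(252672, 121)) = Rational(5094850, 121)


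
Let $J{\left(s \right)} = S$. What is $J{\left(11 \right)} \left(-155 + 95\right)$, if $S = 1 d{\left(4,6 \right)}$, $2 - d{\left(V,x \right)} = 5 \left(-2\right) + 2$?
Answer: $-600$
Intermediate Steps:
$d{\left(V,x \right)} = 10$ ($d{\left(V,x \right)} = 2 - \left(5 \left(-2\right) + 2\right) = 2 - \left(-10 + 2\right) = 2 - -8 = 2 + 8 = 10$)
$S = 10$ ($S = 1 \cdot 10 = 10$)
$J{\left(s \right)} = 10$
$J{\left(11 \right)} \left(-155 + 95\right) = 10 \left(-155 + 95\right) = 10 \left(-60\right) = -600$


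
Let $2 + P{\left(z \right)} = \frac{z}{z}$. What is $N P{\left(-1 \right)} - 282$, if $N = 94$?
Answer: $-376$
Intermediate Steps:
$P{\left(z \right)} = -1$ ($P{\left(z \right)} = -2 + \frac{z}{z} = -2 + 1 = -1$)
$N P{\left(-1 \right)} - 282 = 94 \left(-1\right) - 282 = -94 - 282 = -376$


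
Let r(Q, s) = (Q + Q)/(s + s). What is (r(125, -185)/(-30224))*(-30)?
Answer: -375/559144 ≈ -0.00067067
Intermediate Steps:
r(Q, s) = Q/s (r(Q, s) = (2*Q)/((2*s)) = (2*Q)*(1/(2*s)) = Q/s)
(r(125, -185)/(-30224))*(-30) = ((125/(-185))/(-30224))*(-30) = ((125*(-1/185))*(-1/30224))*(-30) = -25/37*(-1/30224)*(-30) = (25/1118288)*(-30) = -375/559144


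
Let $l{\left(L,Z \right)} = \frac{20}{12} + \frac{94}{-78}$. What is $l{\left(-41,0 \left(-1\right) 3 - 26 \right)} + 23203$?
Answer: $\frac{301645}{13} \approx 23203.0$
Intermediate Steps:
$l{\left(L,Z \right)} = \frac{6}{13}$ ($l{\left(L,Z \right)} = 20 \cdot \frac{1}{12} + 94 \left(- \frac{1}{78}\right) = \frac{5}{3} - \frac{47}{39} = \frac{6}{13}$)
$l{\left(-41,0 \left(-1\right) 3 - 26 \right)} + 23203 = \frac{6}{13} + 23203 = \frac{301645}{13}$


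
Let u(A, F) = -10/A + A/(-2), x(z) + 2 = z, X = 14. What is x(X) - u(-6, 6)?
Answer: 22/3 ≈ 7.3333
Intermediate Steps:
x(z) = -2 + z
u(A, F) = -10/A - A/2 (u(A, F) = -10/A + A*(-1/2) = -10/A - A/2)
x(X) - u(-6, 6) = (-2 + 14) - (-10/(-6) - 1/2*(-6)) = 12 - (-10*(-1/6) + 3) = 12 - (5/3 + 3) = 12 - 1*14/3 = 12 - 14/3 = 22/3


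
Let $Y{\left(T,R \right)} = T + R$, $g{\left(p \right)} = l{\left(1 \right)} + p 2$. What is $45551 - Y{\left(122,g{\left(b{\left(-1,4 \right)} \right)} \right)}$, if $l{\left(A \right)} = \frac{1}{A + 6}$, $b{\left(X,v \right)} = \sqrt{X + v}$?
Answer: $\frac{318002}{7} - 2 \sqrt{3} \approx 45425.0$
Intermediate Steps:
$l{\left(A \right)} = \frac{1}{6 + A}$
$g{\left(p \right)} = \frac{1}{7} + 2 p$ ($g{\left(p \right)} = \frac{1}{6 + 1} + p 2 = \frac{1}{7} + 2 p$)
$Y{\left(T,R \right)} = R + T$
$45551 - Y{\left(122,g{\left(b{\left(-1,4 \right)} \right)} \right)} = 45551 - \left(\left(\frac{1}{7} + 2 \sqrt{-1 + 4}\right) + 122\right) = 45551 - \left(\left(\frac{1}{7} + 2 \sqrt{3}\right) + 122\right) = 45551 - \left(\frac{855}{7} + 2 \sqrt{3}\right) = \frac{318002}{7} - 2 \sqrt{3}$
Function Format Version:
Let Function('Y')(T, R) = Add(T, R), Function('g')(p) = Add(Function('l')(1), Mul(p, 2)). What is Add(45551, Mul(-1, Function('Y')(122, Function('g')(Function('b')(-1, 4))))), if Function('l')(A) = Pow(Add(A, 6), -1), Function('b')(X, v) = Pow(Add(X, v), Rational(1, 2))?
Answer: Add(Rational(318002, 7), Mul(-2, Pow(3, Rational(1, 2)))) ≈ 45425.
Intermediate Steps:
Function('l')(A) = Pow(Add(6, A), -1)
Function('g')(p) = Add(Rational(1, 7), Mul(2, p)) (Function('g')(p) = Add(Pow(Add(6, 1), -1), Mul(p, 2)) = Add(Pow(7, -1), Mul(2, p)) = Add(Rational(1, 7), Mul(2, p)))
Function('Y')(T, R) = Add(R, T)
Add(45551, Mul(-1, Function('Y')(122, Function('g')(Function('b')(-1, 4))))) = Add(45551, Mul(-1, Add(Add(Rational(1, 7), Mul(2, Pow(Add(-1, 4), Rational(1, 2)))), 122))) = Add(45551, Mul(-1, Add(Add(Rational(1, 7), Mul(2, Pow(3, Rational(1, 2)))), 122))) = Add(45551, Mul(-1, Add(Rational(855, 7), Mul(2, Pow(3, Rational(1, 2)))))) = Add(45551, Add(Rational(-855, 7), Mul(-2, Pow(3, Rational(1, 2))))) = Add(Rational(318002, 7), Mul(-2, Pow(3, Rational(1, 2))))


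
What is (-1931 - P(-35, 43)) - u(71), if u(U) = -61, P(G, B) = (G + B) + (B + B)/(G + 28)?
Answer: -13060/7 ≈ -1865.7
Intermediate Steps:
P(G, B) = B + G + 2*B/(28 + G) (P(G, B) = (B + G) + (2*B)/(28 + G) = (B + G) + 2*B/(28 + G) = B + G + 2*B/(28 + G))
(-1931 - P(-35, 43)) - u(71) = (-1931 - ((-35)² + 28*(-35) + 30*43 + 43*(-35))/(28 - 35)) - 1*(-61) = (-1931 - (1225 - 980 + 1290 - 1505)/(-7)) + 61 = (-1931 - (-1)*30/7) + 61 = (-1931 - 1*(-30/7)) + 61 = (-1931 + 30/7) + 61 = -13487/7 + 61 = -13060/7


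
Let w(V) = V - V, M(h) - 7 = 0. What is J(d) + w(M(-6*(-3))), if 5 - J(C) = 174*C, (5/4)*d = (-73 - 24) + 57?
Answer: 5573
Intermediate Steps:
M(h) = 7 (M(h) = 7 + 0 = 7)
d = -32 (d = 4*((-73 - 24) + 57)/5 = 4*(-97 + 57)/5 = (⅘)*(-40) = -32)
J(C) = 5 - 174*C
w(V) = 0
J(d) + w(M(-6*(-3))) = (5 - 174*(-32)) + 0 = (5 + 5568) + 0 = 5573 + 0 = 5573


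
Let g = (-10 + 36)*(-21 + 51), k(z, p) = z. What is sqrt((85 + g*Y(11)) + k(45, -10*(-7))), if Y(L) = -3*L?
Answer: I*sqrt(25610) ≈ 160.03*I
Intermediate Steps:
g = 780 (g = 26*30 = 780)
sqrt((85 + g*Y(11)) + k(45, -10*(-7))) = sqrt((85 + 780*(-3*11)) + 45) = sqrt((85 + 780*(-33)) + 45) = sqrt((85 - 25740) + 45) = sqrt(-25655 + 45) = sqrt(-25610) = I*sqrt(25610)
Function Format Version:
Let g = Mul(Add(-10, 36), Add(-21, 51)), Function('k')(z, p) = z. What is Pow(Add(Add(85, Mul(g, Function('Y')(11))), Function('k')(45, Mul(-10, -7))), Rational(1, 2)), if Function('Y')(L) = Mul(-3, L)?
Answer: Mul(I, Pow(25610, Rational(1, 2))) ≈ Mul(160.03, I)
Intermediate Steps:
g = 780 (g = Mul(26, 30) = 780)
Pow(Add(Add(85, Mul(g, Function('Y')(11))), Function('k')(45, Mul(-10, -7))), Rational(1, 2)) = Pow(Add(Add(85, Mul(780, Mul(-3, 11))), 45), Rational(1, 2)) = Pow(Add(Add(85, Mul(780, -33)), 45), Rational(1, 2)) = Pow(Add(Add(85, -25740), 45), Rational(1, 2)) = Pow(Add(-25655, 45), Rational(1, 2)) = Pow(-25610, Rational(1, 2)) = Mul(I, Pow(25610, Rational(1, 2)))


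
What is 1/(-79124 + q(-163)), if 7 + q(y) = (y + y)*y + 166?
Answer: -1/25827 ≈ -3.8719e-5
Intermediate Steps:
q(y) = 159 + 2*y**2 (q(y) = -7 + ((y + y)*y + 166) = -7 + ((2*y)*y + 166) = -7 + (2*y**2 + 166) = -7 + (166 + 2*y**2) = 159 + 2*y**2)
1/(-79124 + q(-163)) = 1/(-79124 + (159 + 2*(-163)**2)) = 1/(-79124 + (159 + 2*26569)) = 1/(-79124 + (159 + 53138)) = 1/(-79124 + 53297) = 1/(-25827) = -1/25827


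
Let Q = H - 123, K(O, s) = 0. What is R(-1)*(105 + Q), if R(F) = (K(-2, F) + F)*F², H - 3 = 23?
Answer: -8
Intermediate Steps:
H = 26 (H = 3 + 23 = 26)
Q = -97 (Q = 26 - 123 = -97)
R(F) = F³ (R(F) = (0 + F)*F² = F*F² = F³)
R(-1)*(105 + Q) = (-1)³*(105 - 97) = -1*8 = -8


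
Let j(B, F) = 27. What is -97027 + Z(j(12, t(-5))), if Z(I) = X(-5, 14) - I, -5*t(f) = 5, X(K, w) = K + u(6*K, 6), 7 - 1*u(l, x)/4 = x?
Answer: -97055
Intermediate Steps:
u(l, x) = 28 - 4*x
X(K, w) = 4 + K (X(K, w) = K + (28 - 4*6) = K + (28 - 24) = K + 4 = 4 + K)
t(f) = -1 (t(f) = -1/5*5 = -1)
Z(I) = -1 - I (Z(I) = (4 - 5) - I = -1 - I)
-97027 + Z(j(12, t(-5))) = -97027 + (-1 - 1*27) = -97027 + (-1 - 27) = -97027 - 28 = -97055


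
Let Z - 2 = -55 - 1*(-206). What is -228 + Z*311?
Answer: 47355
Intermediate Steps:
Z = 153 (Z = 2 + (-55 - 1*(-206)) = 2 + (-55 + 206) = 2 + 151 = 153)
-228 + Z*311 = -228 + 153*311 = -228 + 47583 = 47355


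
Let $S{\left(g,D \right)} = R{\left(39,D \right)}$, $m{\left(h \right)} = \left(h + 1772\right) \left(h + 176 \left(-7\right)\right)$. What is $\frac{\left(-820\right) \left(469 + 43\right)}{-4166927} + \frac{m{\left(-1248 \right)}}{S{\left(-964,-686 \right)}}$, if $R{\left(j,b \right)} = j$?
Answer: $- \frac{5414988601280}{162510153} \approx -33321.0$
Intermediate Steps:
$m{\left(h \right)} = \left(-1232 + h\right) \left(1772 + h\right)$ ($m{\left(h \right)} = \left(1772 + h\right) \left(h - 1232\right) = \left(1772 + h\right) \left(-1232 + h\right) = \left(-1232 + h\right) \left(1772 + h\right)$)
$S{\left(g,D \right)} = 39$
$\frac{\left(-820\right) \left(469 + 43\right)}{-4166927} + \frac{m{\left(-1248 \right)}}{S{\left(-964,-686 \right)}} = \frac{\left(-820\right) \left(469 + 43\right)}{-4166927} + \frac{-2183104 + \left(-1248\right)^{2} + 540 \left(-1248\right)}{39} = \left(-820\right) 512 \left(- \frac{1}{4166927}\right) + \left(-2183104 + 1557504 - 673920\right) \frac{1}{39} = \left(-419840\right) \left(- \frac{1}{4166927}\right) - \frac{1299520}{39} = \frac{419840}{4166927} - \frac{1299520}{39} = - \frac{5414988601280}{162510153}$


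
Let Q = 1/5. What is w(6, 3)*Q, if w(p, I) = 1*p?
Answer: 6/5 ≈ 1.2000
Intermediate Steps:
Q = ⅕ ≈ 0.20000
w(p, I) = p
w(6, 3)*Q = 6*(⅕) = 6/5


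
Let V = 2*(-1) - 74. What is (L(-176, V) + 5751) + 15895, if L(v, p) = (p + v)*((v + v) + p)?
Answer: 129502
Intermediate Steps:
V = -76 (V = -2 - 74 = -76)
L(v, p) = (p + v)*(p + 2*v) (L(v, p) = (p + v)*(2*v + p) = (p + v)*(p + 2*v))
(L(-176, V) + 5751) + 15895 = (((-76)² + 2*(-176)² + 3*(-76)*(-176)) + 5751) + 15895 = ((5776 + 2*30976 + 40128) + 5751) + 15895 = ((5776 + 61952 + 40128) + 5751) + 15895 = (107856 + 5751) + 15895 = 113607 + 15895 = 129502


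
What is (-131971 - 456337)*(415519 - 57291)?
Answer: -210748398224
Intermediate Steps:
(-131971 - 456337)*(415519 - 57291) = -588308*358228 = -210748398224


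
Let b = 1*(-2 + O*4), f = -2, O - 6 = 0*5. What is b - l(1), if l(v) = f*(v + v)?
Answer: 26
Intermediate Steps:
O = 6 (O = 6 + 0*5 = 6 + 0 = 6)
b = 22 (b = 1*(-2 + 6*4) = 1*(-2 + 24) = 1*22 = 22)
l(v) = -4*v (l(v) = -2*(v + v) = -4*v)
b - l(1) = 22 - (-4) = 22 - 1*(-4) = 22 + 4 = 26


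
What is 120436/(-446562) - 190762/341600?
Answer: -31581999461/38136394800 ≈ -0.82813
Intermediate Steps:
120436/(-446562) - 190762/341600 = 120436*(-1/446562) - 190762*1/341600 = -60218/223281 - 95381/170800 = -31581999461/38136394800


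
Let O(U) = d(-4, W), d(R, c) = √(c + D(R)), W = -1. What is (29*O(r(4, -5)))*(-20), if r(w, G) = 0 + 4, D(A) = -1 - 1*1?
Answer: -580*I*√3 ≈ -1004.6*I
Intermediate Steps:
D(A) = -2 (D(A) = -1 - 1 = -2)
r(w, G) = 4
d(R, c) = √(-2 + c) (d(R, c) = √(c - 2) = √(-2 + c))
O(U) = I*√3 (O(U) = √(-2 - 1) = √(-3) = I*√3)
(29*O(r(4, -5)))*(-20) = (29*(I*√3))*(-20) = (29*I*√3)*(-20) = -580*I*√3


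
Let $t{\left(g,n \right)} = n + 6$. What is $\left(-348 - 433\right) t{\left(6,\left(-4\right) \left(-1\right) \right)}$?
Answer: $-7810$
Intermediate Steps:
$t{\left(g,n \right)} = 6 + n$
$\left(-348 - 433\right) t{\left(6,\left(-4\right) \left(-1\right) \right)} = \left(-348 - 433\right) \left(6 - -4\right) = - 781 \left(6 + 4\right) = \left(-781\right) 10 = -7810$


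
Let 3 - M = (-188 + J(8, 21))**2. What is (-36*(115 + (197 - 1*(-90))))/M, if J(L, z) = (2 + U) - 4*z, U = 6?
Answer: 4824/23231 ≈ 0.20765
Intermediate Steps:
J(L, z) = 8 - 4*z (J(L, z) = (2 + 6) - 4*z = 8 - 4*z)
M = -69693 (M = 3 - (-188 + (8 - 4*21))**2 = 3 - (-188 + (8 - 84))**2 = 3 - (-188 - 76)**2 = 3 - 1*(-264)**2 = 3 - 1*69696 = 3 - 69696 = -69693)
(-36*(115 + (197 - 1*(-90))))/M = -36*(115 + (197 - 1*(-90)))/(-69693) = -36*(115 + (197 + 90))*(-1/69693) = -36*(115 + 287)*(-1/69693) = -36*402*(-1/69693) = -14472*(-1/69693) = 4824/23231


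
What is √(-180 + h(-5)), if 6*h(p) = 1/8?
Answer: I*√25917/12 ≈ 13.416*I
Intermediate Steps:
h(p) = 1/48 (h(p) = (⅙)/8 = (⅙)*(⅛) = 1/48)
√(-180 + h(-5)) = √(-180 + 1/48) = √(-8639/48) = I*√25917/12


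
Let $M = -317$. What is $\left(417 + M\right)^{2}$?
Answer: $10000$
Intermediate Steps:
$\left(417 + M\right)^{2} = \left(417 - 317\right)^{2} = 100^{2} = 10000$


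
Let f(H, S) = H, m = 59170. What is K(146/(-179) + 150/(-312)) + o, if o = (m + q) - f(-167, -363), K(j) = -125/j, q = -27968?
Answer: 379693223/12067 ≈ 31465.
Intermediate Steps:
o = 31369 (o = (59170 - 27968) - 1*(-167) = 31202 + 167 = 31369)
K(146/(-179) + 150/(-312)) + o = -125/(146/(-179) + 150/(-312)) + 31369 = -125/(146*(-1/179) + 150*(-1/312)) + 31369 = -125/(-146/179 - 25/52) + 31369 = -125/(-12067/9308) + 31369 = -125*(-9308/12067) + 31369 = 1163500/12067 + 31369 = 379693223/12067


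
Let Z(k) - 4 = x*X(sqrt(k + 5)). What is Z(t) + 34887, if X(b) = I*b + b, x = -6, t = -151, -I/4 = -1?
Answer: 34891 - 30*I*sqrt(146) ≈ 34891.0 - 362.49*I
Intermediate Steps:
I = 4 (I = -4*(-1) = 4)
X(b) = 5*b (X(b) = 4*b + b = 5*b)
Z(k) = 4 - 30*sqrt(5 + k) (Z(k) = 4 - 30*sqrt(k + 5) = 4 - 30*sqrt(5 + k))
Z(t) + 34887 = (4 - 30*sqrt(5 - 151)) + 34887 = (4 - 30*I*sqrt(146)) + 34887 = 34891 - 30*I*sqrt(146)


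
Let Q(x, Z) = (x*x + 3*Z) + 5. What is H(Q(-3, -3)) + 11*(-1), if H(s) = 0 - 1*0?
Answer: -11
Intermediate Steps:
Q(x, Z) = 5 + x² + 3*Z (Q(x, Z) = (x² + 3*Z) + 5 = 5 + x² + 3*Z)
H(s) = 0 (H(s) = 0 + 0 = 0)
H(Q(-3, -3)) + 11*(-1) = 0 + 11*(-1) = 0 - 11 = -11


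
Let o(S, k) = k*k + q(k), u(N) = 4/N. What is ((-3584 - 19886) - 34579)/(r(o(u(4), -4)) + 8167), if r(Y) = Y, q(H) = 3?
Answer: -58049/8186 ≈ -7.0913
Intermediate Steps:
o(S, k) = 3 + k² (o(S, k) = k*k + 3 = k² + 3 = 3 + k²)
((-3584 - 19886) - 34579)/(r(o(u(4), -4)) + 8167) = ((-3584 - 19886) - 34579)/((3 + (-4)²) + 8167) = (-23470 - 34579)/((3 + 16) + 8167) = -58049/(19 + 8167) = -58049/8186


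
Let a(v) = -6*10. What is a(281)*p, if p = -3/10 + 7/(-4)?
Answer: 123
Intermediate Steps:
a(v) = -60
p = -41/20 (p = -3*1/10 + 7*(-1/4) = -3/10 - 7/4 = -41/20 ≈ -2.0500)
a(281)*p = -60*(-41/20) = 123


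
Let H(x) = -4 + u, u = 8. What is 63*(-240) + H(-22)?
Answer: -15116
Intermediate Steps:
H(x) = 4 (H(x) = -4 + 8 = 4)
63*(-240) + H(-22) = 63*(-240) + 4 = -15120 + 4 = -15116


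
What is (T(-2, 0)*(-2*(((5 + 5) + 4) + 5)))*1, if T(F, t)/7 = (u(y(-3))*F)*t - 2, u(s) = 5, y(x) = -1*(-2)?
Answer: 532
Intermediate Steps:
y(x) = 2
T(F, t) = -14 + 35*F*t (T(F, t) = 7*((5*F)*t - 2) = 7*(5*F*t - 2) = 7*(-2 + 5*F*t) = -14 + 35*F*t)
(T(-2, 0)*(-2*(((5 + 5) + 4) + 5)))*1 = ((-14 + 35*(-2)*0)*(-2*(((5 + 5) + 4) + 5)))*1 = ((-14 + 0)*(-2*((10 + 4) + 5)))*1 = -(-28)*(14 + 5)*1 = -(-28)*19*1 = -14*(-38)*1 = 532*1 = 532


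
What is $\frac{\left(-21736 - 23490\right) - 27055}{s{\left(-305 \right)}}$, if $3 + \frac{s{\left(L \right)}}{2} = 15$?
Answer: $- \frac{72281}{24} \approx -3011.7$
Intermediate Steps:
$s{\left(L \right)} = 24$ ($s{\left(L \right)} = -6 + 2 \cdot 15 = -6 + 30 = 24$)
$\frac{\left(-21736 - 23490\right) - 27055}{s{\left(-305 \right)}} = \frac{\left(-21736 - 23490\right) - 27055}{24} = \left(\left(-21736 - 23490\right) - 27055\right) \frac{1}{24} = \left(-45226 - 27055\right) \frac{1}{24} = \left(-72281\right) \frac{1}{24} = - \frac{72281}{24}$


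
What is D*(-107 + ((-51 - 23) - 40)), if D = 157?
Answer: -34697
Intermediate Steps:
D*(-107 + ((-51 - 23) - 40)) = 157*(-107 + ((-51 - 23) - 40)) = 157*(-107 + (-74 - 40)) = 157*(-107 - 114) = 157*(-221) = -34697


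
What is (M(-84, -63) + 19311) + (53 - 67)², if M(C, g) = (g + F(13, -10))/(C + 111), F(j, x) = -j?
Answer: 526613/27 ≈ 19504.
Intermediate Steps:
M(C, g) = (-13 + g)/(111 + C) (M(C, g) = (g - 1*13)/(C + 111) = (g - 13)/(111 + C) = (-13 + g)/(111 + C))
(M(-84, -63) + 19311) + (53 - 67)² = ((-13 - 63)/(111 - 84) + 19311) + (53 - 67)² = (-76/27 + 19311) + (-14)² = ((1/27)*(-76) + 19311) + 196 = (-76/27 + 19311) + 196 = 521321/27 + 196 = 526613/27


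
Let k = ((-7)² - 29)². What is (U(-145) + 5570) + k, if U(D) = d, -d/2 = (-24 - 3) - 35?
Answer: 6094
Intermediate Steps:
d = 124 (d = -2*((-24 - 3) - 35) = -2*(-27 - 35) = -2*(-62) = 124)
U(D) = 124
k = 400 (k = (49 - 29)² = 20² = 400)
(U(-145) + 5570) + k = (124 + 5570) + 400 = 5694 + 400 = 6094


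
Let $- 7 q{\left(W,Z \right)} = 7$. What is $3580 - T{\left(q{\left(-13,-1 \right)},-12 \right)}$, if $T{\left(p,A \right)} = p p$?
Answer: $3579$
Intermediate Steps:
$q{\left(W,Z \right)} = -1$ ($q{\left(W,Z \right)} = \left(- \frac{1}{7}\right) 7 = -1$)
$T{\left(p,A \right)} = p^{2}$
$3580 - T{\left(q{\left(-13,-1 \right)},-12 \right)} = 3580 - \left(-1\right)^{2} = 3580 - 1 = 3579$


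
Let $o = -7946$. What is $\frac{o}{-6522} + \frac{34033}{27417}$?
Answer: $\frac{73303118}{29802279} \approx 2.4596$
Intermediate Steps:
$\frac{o}{-6522} + \frac{34033}{27417} = - \frac{7946}{-6522} + \frac{34033}{27417} = \left(-7946\right) \left(- \frac{1}{6522}\right) + 34033 \cdot \frac{1}{27417} = \frac{3973}{3261} + \frac{34033}{27417} = \frac{73303118}{29802279}$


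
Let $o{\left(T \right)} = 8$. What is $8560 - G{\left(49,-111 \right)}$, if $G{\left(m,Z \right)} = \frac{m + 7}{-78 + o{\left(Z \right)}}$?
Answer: $\frac{42804}{5} \approx 8560.8$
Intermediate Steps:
$G{\left(m,Z \right)} = - \frac{1}{10} - \frac{m}{70}$ ($G{\left(m,Z \right)} = \frac{m + 7}{-78 + 8} = \frac{7 + m}{-70} = \left(7 + m\right) \left(- \frac{1}{70}\right) = - \frac{1}{10} - \frac{m}{70}$)
$8560 - G{\left(49,-111 \right)} = 8560 - \left(- \frac{1}{10} - \frac{7}{10}\right) = 8560 - - \frac{4}{5} = 8560 + \frac{4}{5} = \frac{42804}{5}$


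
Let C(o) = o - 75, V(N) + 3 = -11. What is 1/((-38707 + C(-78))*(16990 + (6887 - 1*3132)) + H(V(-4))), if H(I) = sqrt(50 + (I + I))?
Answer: -403075350/324939475555244989 - sqrt(22)/649878951110489978 ≈ -1.2405e-9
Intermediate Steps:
V(N) = -14 (V(N) = -3 - 11 = -14)
C(o) = -75 + o
H(I) = sqrt(50 + 2*I)
1/((-38707 + C(-78))*(16990 + (6887 - 1*3132)) + H(V(-4))) = 1/((-38707 + (-75 - 78))*(16990 + (6887 - 1*3132)) + sqrt(50 + 2*(-14))) = 1/((-38707 - 153)*(16990 + (6887 - 3132)) + sqrt(50 - 28)) = 1/(-38860*(16990 + 3755) + sqrt(22)) = 1/(-38860*20745 + sqrt(22)) = 1/(-806150700 + sqrt(22))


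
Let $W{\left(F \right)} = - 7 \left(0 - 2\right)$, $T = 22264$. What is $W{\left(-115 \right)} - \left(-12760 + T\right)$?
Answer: $-9490$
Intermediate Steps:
$W{\left(F \right)} = 14$ ($W{\left(F \right)} = \left(-7\right) \left(-2\right) = 14$)
$W{\left(-115 \right)} - \left(-12760 + T\right) = 14 - \left(-12760 + 22264\right) = 14 - 9504 = -9490$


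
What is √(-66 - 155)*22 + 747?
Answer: 747 + 22*I*√221 ≈ 747.0 + 327.05*I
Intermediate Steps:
√(-66 - 155)*22 + 747 = √(-221)*22 + 747 = (I*√221)*22 + 747 = 22*I*√221 + 747 = 747 + 22*I*√221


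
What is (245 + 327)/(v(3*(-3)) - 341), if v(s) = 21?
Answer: -143/80 ≈ -1.7875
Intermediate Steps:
(245 + 327)/(v(3*(-3)) - 341) = (245 + 327)/(21 - 341) = 572/(-320) = 572*(-1/320) = -143/80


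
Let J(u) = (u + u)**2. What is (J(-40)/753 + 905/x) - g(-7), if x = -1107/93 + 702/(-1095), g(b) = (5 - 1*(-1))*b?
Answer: -771134687/35626689 ≈ -21.645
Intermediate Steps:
g(b) = 6*b (g(b) = (5 + 1)*b = 6*b)
J(u) = 4*u**2 (J(u) = (2*u)**2 = 4*u**2)
x = -141939/11315 (x = -1107*1/93 + 702*(-1/1095) = -369/31 - 234/365 = -141939/11315 ≈ -12.544)
(J(-40)/753 + 905/x) - g(-7) = ((4*(-40)**2)/753 + 905/(-141939/11315)) - 6*(-7) = ((4*1600)*(1/753) + 905*(-11315/141939)) - 1*(-42) = (6400*(1/753) - 10240075/141939) + 42 = (6400/753 - 10240075/141939) + 42 = -2267455625/35626689 + 42 = -771134687/35626689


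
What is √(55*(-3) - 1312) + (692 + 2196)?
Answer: 2888 + I*√1477 ≈ 2888.0 + 38.432*I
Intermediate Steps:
√(55*(-3) - 1312) + (692 + 2196) = √(-165 - 1312) + 2888 = √(-1477) + 2888 = I*√1477 + 2888 = 2888 + I*√1477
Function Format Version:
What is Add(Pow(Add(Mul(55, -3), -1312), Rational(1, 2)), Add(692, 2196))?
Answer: Add(2888, Mul(I, Pow(1477, Rational(1, 2)))) ≈ Add(2888.0, Mul(38.432, I))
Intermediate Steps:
Add(Pow(Add(Mul(55, -3), -1312), Rational(1, 2)), Add(692, 2196)) = Add(Pow(Add(-165, -1312), Rational(1, 2)), 2888) = Add(Pow(-1477, Rational(1, 2)), 2888) = Add(Mul(I, Pow(1477, Rational(1, 2))), 2888) = Add(2888, Mul(I, Pow(1477, Rational(1, 2))))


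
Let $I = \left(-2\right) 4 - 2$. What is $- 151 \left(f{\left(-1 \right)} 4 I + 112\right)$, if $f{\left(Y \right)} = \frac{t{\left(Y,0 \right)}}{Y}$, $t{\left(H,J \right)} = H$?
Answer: $-10872$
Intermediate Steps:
$I = -10$ ($I = -8 - 2 = -10$)
$f{\left(Y \right)} = 1$ ($f{\left(Y \right)} = \frac{Y}{Y} = 1$)
$- 151 \left(f{\left(-1 \right)} 4 I + 112\right) = - 151 \left(1 \cdot 4 \left(-10\right) + 112\right) = - 151 \left(4 \left(-10\right) + 112\right) = - 151 \left(-40 + 112\right) = \left(-151\right) 72 = -10872$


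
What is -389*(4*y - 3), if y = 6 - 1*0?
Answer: -8169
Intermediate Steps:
y = 6 (y = 6 + 0 = 6)
-389*(4*y - 3) = -389*(4*6 - 3) = -389*(24 - 3) = -389*21 = -8169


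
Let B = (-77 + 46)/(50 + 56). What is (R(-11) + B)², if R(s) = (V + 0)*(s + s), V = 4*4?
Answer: 1394499649/11236 ≈ 1.2411e+5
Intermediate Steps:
V = 16
R(s) = 32*s (R(s) = (16 + 0)*(s + s) = 16*(2*s) = 32*s)
B = -31/106 ≈ -0.29245
(R(-11) + B)² = (32*(-11) - 31/106)² = (-352 - 31/106)² = (-37343/106)² = 1394499649/11236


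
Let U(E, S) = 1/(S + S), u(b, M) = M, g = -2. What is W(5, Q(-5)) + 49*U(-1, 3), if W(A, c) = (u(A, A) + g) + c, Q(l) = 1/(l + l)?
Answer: 166/15 ≈ 11.067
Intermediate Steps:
U(E, S) = 1/(2*S)
Q(l) = 1/(2*l)
W(A, c) = -2 + A + c (W(A, c) = (A - 2) + c = (-2 + A) + c = -2 + A + c)
W(5, Q(-5)) + 49*U(-1, 3) = (-2 + 5 + (½)/(-5)) + 49*((½)/3) = (-2 + 5 + (½)*(-⅕)) + 49*((½)*(⅓)) = (-2 + 5 - ⅒) + 49*(⅙) = 29/10 + 49/6 = 166/15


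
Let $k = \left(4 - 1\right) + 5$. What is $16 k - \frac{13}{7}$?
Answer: $\frac{883}{7} \approx 126.14$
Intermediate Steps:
$k = 8$ ($k = 3 + 5 = 8$)
$16 k - \frac{13}{7} = 16 \cdot 8 - \frac{13}{7} = 128 - \frac{13}{7} = \frac{883}{7}$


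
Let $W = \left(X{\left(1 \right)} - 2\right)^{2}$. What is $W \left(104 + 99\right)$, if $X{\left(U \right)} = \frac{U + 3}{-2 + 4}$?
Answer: $0$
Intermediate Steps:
$X{\left(U \right)} = \frac{3}{2} + \frac{U}{2}$ ($X{\left(U \right)} = \frac{3 + U}{2} = \left(3 + U\right) \frac{1}{2} = \frac{3}{2} + \frac{U}{2}$)
$W = 0$ ($W = \left(\left(\frac{3}{2} + \frac{1}{2} \cdot 1\right) - 2\right)^{2} = \left(\left(\frac{3}{2} + \frac{1}{2}\right) - 2\right)^{2} = \left(2 - 2\right)^{2} = 0^{2} = 0$)
$W \left(104 + 99\right) = 0 \left(104 + 99\right) = 0 \cdot 203 = 0$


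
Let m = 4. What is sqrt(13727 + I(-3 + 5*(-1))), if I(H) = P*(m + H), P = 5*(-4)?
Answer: sqrt(13807) ≈ 117.50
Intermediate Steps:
P = -20
I(H) = -80 - 20*H (I(H) = -20*(4 + H) = -80 - 20*H)
sqrt(13727 + I(-3 + 5*(-1))) = sqrt(13727 + (-80 - 20*(-3 + 5*(-1)))) = sqrt(13727 + (-80 - 20*(-3 - 5))) = sqrt(13727 + (-80 - 20*(-8))) = sqrt(13727 + (-80 + 160)) = sqrt(13727 + 80) = sqrt(13807)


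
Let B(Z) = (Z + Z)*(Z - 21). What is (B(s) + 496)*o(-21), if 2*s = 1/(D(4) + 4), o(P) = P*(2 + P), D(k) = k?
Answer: 25198047/128 ≈ 1.9686e+5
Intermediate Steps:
s = 1/16 (s = 1/(2*(4 + 4)) = (½)/8 = (½)*(⅛) = 1/16 ≈ 0.062500)
B(Z) = 2*Z*(-21 + Z) (B(Z) = (2*Z)*(-21 + Z) = 2*Z*(-21 + Z))
(B(s) + 496)*o(-21) = (2*(1/16)*(-21 + 1/16) + 496)*(-21*(2 - 21)) = (2*(1/16)*(-335/16) + 496)*(-21*(-19)) = (-335/128 + 496)*399 = (63153/128)*399 = 25198047/128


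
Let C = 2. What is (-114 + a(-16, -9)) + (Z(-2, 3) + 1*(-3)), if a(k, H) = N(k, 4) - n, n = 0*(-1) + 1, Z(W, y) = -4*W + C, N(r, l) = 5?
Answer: -103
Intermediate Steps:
Z(W, y) = 2 - 4*W (Z(W, y) = -4*W + 2 = 2 - 4*W)
n = 1 (n = 0 + 1 = 1)
a(k, H) = 4 (a(k, H) = 5 - 1*1 = 5 - 1 = 4)
(-114 + a(-16, -9)) + (Z(-2, 3) + 1*(-3)) = (-114 + 4) + ((2 - 4*(-2)) + 1*(-3)) = -110 + ((2 + 8) - 3) = -110 + (10 - 3) = -110 + 7 = -103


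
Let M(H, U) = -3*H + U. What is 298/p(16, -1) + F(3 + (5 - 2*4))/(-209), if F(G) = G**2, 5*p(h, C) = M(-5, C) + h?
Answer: 149/3 ≈ 49.667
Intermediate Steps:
M(H, U) = U - 3*H
p(h, C) = 3 + C/5 + h/5 (p(h, C) = ((C - 3*(-5)) + h)/5 = ((C + 15) + h)/5 = ((15 + C) + h)/5 = (15 + C + h)/5 = 3 + C/5 + h/5)
298/p(16, -1) + F(3 + (5 - 2*4))/(-209) = 298/(3 + (1/5)*(-1) + (1/5)*16) + (3 + (5 - 2*4))**2/(-209) = 298/(3 - 1/5 + 16/5) + (3 + (5 - 8))**2*(-1/209) = 298/6 + (3 - 3)**2*(-1/209) = 298*(1/6) + 0**2*(-1/209) = 149/3 + 0*(-1/209) = 149/3 + 0 = 149/3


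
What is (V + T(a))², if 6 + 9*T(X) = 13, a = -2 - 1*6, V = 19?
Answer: 31684/81 ≈ 391.16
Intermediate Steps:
a = -8 (a = -2 - 6 = -8)
T(X) = 7/9 (T(X) = -⅔ + (⅑)*13 = -⅔ + 13/9 = 7/9)
(V + T(a))² = (19 + 7/9)² = (178/9)² = 31684/81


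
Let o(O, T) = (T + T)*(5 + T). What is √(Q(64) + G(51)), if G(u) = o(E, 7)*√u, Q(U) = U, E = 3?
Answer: 2*√(16 + 42*√51) ≈ 35.549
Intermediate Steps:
o(O, T) = 2*T*(5 + T) (o(O, T) = (2*T)*(5 + T) = 2*T*(5 + T))
G(u) = 168*√u (G(u) = (2*7*(5 + 7))*√u = (2*7*12)*√u = 168*√u)
√(Q(64) + G(51)) = √(64 + 168*√51)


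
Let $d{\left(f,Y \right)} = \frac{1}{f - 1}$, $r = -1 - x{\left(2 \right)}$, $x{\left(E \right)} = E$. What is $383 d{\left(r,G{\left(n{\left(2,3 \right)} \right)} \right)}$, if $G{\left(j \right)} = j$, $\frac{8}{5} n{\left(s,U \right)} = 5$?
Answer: $- \frac{383}{4} \approx -95.75$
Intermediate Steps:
$n{\left(s,U \right)} = \frac{25}{8}$ ($n{\left(s,U \right)} = \frac{5}{8} \cdot 5 = \frac{25}{8}$)
$r = -3$ ($r = -1 - 2 = -3$)
$d{\left(f,Y \right)} = \frac{1}{-1 + f}$
$383 d{\left(r,G{\left(n{\left(2,3 \right)} \right)} \right)} = \frac{383}{-1 - 3} = \frac{383}{-4} = 383 \left(- \frac{1}{4}\right) = - \frac{383}{4}$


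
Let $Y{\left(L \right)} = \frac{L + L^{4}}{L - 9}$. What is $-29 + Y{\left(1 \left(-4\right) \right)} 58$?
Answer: $- \frac{14993}{13} \approx -1153.3$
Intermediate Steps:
$Y{\left(L \right)} = \frac{L + L^{4}}{-9 + L}$
$-29 + Y{\left(1 \left(-4\right) \right)} 58 = -29 + \frac{1 \left(-4\right) + \left(1 \left(-4\right)\right)^{4}}{-9 + 1 \left(-4\right)} 58 = -29 + \frac{-4 + \left(-4\right)^{4}}{-9 - 4} \cdot 58 = -29 + \frac{-4 + 256}{-13} \cdot 58 = -29 + \left(- \frac{1}{13}\right) 252 \cdot 58 = -29 - \frac{14616}{13} = - \frac{14993}{13}$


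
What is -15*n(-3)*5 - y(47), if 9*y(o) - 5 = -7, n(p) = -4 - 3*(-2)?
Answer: -1348/9 ≈ -149.78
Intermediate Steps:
n(p) = 2 (n(p) = -4 + 6 = 2)
y(o) = -2/9 (y(o) = 5/9 + (1/9)*(-7) = 5/9 - 7/9 = -2/9)
-15*n(-3)*5 - y(47) = -15*2*5 - 1*(-2/9) = -30*5 + 2/9 = -150 + 2/9 = -1348/9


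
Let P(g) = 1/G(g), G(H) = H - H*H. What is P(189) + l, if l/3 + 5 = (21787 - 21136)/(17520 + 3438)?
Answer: -264305281/17730468 ≈ -14.907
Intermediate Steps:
l = -14877/998 (l = -15 + 3*((21787 - 21136)/(17520 + 3438)) = -15 + 3*(651/20958) = -15 + 3*(651*(1/20958)) = -15 + 3*(31/998) = -15 + 93/998 = -14877/998 ≈ -14.907)
G(H) = H - H**2
P(g) = 1/(g*(1 - g))
P(189) + l = -1/(189*(-1 + 189)) - 14877/998 = -1*1/189/188 - 14877/998 = -1*1/189*1/188 - 14877/998 = -1/35532 - 14877/998 = -264305281/17730468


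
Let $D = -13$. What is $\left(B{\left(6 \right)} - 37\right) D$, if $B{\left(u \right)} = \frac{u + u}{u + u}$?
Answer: $468$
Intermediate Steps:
$B{\left(u \right)} = 1$ ($B{\left(u \right)} = \frac{2 u}{2 u} = 2 u \frac{1}{2 u} = 1$)
$\left(B{\left(6 \right)} - 37\right) D = \left(1 - 37\right) \left(-13\right) = \left(-36\right) \left(-13\right) = 468$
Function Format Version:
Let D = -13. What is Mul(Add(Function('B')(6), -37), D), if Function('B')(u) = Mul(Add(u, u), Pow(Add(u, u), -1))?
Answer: 468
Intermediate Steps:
Function('B')(u) = 1 (Function('B')(u) = Mul(Mul(2, u), Pow(Mul(2, u), -1)) = Mul(Mul(2, u), Mul(Rational(1, 2), Pow(u, -1))) = 1)
Mul(Add(Function('B')(6), -37), D) = Mul(Add(1, -37), -13) = Mul(-36, -13) = 468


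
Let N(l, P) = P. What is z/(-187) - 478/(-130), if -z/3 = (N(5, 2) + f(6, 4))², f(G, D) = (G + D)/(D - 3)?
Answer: 72773/12155 ≈ 5.9871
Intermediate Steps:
f(G, D) = (D + G)/(-3 + D)
z = -432 (z = -3*(2 + (4 + 6)/(-3 + 4))² = -3*(2 + 10/1)² = -3*(2 + 1*10)² = -3*(2 + 10)² = -3*12² = -3*144 = -432)
z/(-187) - 478/(-130) = -432/(-187) - 478/(-130) = -432*(-1/187) - 478*(-1/130) = 432/187 + 239/65 = 72773/12155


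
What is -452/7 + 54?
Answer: -74/7 ≈ -10.571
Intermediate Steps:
-452/7 + 54 = -74/7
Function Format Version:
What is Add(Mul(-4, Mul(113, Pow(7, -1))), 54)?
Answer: Rational(-74, 7) ≈ -10.571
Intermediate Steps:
Add(Mul(-4, Mul(113, Pow(7, -1))), 54) = Add(Mul(-4, Mul(113, Rational(1, 7))), 54) = Add(Mul(-4, Rational(113, 7)), 54) = Add(Rational(-452, 7), 54) = Rational(-74, 7)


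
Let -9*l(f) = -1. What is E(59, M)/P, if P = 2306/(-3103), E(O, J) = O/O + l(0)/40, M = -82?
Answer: -1120183/830160 ≈ -1.3494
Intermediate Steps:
l(f) = ⅑ (l(f) = -⅑*(-1) = ⅑)
E(O, J) = 361/360 (E(O, J) = O/O + (⅑)/40 = 1 + (⅑)*(1/40) = 1 + 1/360 = 361/360)
P = -2306/3103 (P = 2306*(-1/3103) = -2306/3103 ≈ -0.74315)
E(59, M)/P = 361/(360*(-2306/3103)) = (361/360)*(-3103/2306) = -1120183/830160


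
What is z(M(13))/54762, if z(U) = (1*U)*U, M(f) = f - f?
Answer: 0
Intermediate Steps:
M(f) = 0
z(U) = U² (z(U) = U*U = U²)
z(M(13))/54762 = 0²/54762 = 0*(1/54762) = 0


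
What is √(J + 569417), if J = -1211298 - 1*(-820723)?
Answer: √178842 ≈ 422.90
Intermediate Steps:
J = -390575 (J = -1211298 + 820723 = -390575)
√(J + 569417) = √(-390575 + 569417) = √178842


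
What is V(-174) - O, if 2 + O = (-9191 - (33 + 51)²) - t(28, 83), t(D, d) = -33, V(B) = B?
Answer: 16042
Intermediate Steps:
O = -16216 (O = -2 + ((-9191 - (33 + 51)²) - 1*(-33)) = -2 + ((-9191 - 1*84²) + 33) = -2 + ((-9191 - 1*7056) + 33) = -2 + ((-9191 - 7056) + 33) = -2 + (-16247 + 33) = -2 - 16214 = -16216)
V(-174) - O = -174 - 1*(-16216) = -174 + 16216 = 16042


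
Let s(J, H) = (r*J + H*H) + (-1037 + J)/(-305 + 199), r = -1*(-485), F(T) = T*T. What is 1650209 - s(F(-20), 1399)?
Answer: -53105789/106 ≈ -5.0100e+5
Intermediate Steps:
F(T) = T²
r = 485
s(J, H) = 1037/106 + H² + 51409*J/106 (s(J, H) = (485*J + H*H) + (-1037 + J)/(-305 + 199) = (485*J + H²) + (-1037 + J)/(-106) = (H² + 485*J) + (-1037 + J)*(-1/106) = (H² + 485*J) + (1037/106 - J/106) = 1037/106 + H² + 51409*J/106)
1650209 - s(F(-20), 1399) = 1650209 - (1037/106 + 1399² + (51409/106)*(-20)²) = 1650209 - (1037/106 + 1957201 + (51409/106)*400) = 1650209 - (1037/106 + 1957201 + 10281800/53) = 1650209 - 1*228027943/106 = 1650209 - 228027943/106 = -53105789/106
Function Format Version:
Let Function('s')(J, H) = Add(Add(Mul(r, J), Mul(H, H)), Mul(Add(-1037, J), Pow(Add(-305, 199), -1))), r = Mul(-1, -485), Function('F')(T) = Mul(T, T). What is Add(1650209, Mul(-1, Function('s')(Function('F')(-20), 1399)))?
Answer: Rational(-53105789, 106) ≈ -5.0100e+5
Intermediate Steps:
Function('F')(T) = Pow(T, 2)
r = 485
Function('s')(J, H) = Add(Rational(1037, 106), Pow(H, 2), Mul(Rational(51409, 106), J)) (Function('s')(J, H) = Add(Add(Mul(485, J), Mul(H, H)), Mul(Add(-1037, J), Pow(Add(-305, 199), -1))) = Add(Add(Mul(485, J), Pow(H, 2)), Mul(Add(-1037, J), Pow(-106, -1))) = Add(Add(Pow(H, 2), Mul(485, J)), Mul(Add(-1037, J), Rational(-1, 106))) = Add(Add(Pow(H, 2), Mul(485, J)), Add(Rational(1037, 106), Mul(Rational(-1, 106), J))) = Add(Rational(1037, 106), Pow(H, 2), Mul(Rational(51409, 106), J)))
Add(1650209, Mul(-1, Function('s')(Function('F')(-20), 1399))) = Add(1650209, Mul(-1, Add(Rational(1037, 106), Pow(1399, 2), Mul(Rational(51409, 106), Pow(-20, 2))))) = Add(1650209, Mul(-1, Add(Rational(1037, 106), 1957201, Mul(Rational(51409, 106), 400)))) = Add(1650209, Mul(-1, Add(Rational(1037, 106), 1957201, Rational(10281800, 53)))) = Add(1650209, Mul(-1, Rational(228027943, 106))) = Add(1650209, Rational(-228027943, 106)) = Rational(-53105789, 106)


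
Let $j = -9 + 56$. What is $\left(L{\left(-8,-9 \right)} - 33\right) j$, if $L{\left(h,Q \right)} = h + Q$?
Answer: $-2350$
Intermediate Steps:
$L{\left(h,Q \right)} = Q + h$
$j = 47$
$\left(L{\left(-8,-9 \right)} - 33\right) j = \left(\left(-9 - 8\right) - 33\right) 47 = \left(-17 - 33\right) 47 = \left(-50\right) 47 = -2350$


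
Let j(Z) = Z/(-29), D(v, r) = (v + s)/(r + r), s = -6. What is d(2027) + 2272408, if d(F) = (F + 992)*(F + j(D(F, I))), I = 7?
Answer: 3401018527/406 ≈ 8.3769e+6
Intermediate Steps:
D(v, r) = (-6 + v)/(2*r) (D(v, r) = (v - 6)/(r + r) = (-6 + v)/((2*r)) = (-6 + v)*(1/(2*r)) = (-6 + v)/(2*r))
j(Z) = -Z/29 (j(Z) = Z*(-1/29) = -Z/29)
d(F) = (992 + F)*(3/203 + 405*F/406) (d(F) = (F + 992)*(F - (-6 + F)/(58*7)) = (992 + F)*(F - (-6 + F)/(58*7)) = (992 + F)*(F - (-3/7 + F/14)/29) = (992 + F)*(F + (3/203 - F/406)) = (992 + F)*(3/203 + 405*F/406))
d(2027) + 2272408 = (2976/203 + (405/406)*2027**2 + (6927/7)*2027) + 2272408 = (2976/203 + (405/406)*4108729 + 14041029/7) + 2272408 = (2976/203 + 1664035245/406 + 14041029/7) + 2272408 = 2478420879/406 + 2272408 = 3401018527/406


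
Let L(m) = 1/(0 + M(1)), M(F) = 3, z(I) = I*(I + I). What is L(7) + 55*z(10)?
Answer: 33001/3 ≈ 11000.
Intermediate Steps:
z(I) = 2*I² (z(I) = I*(2*I) = 2*I²)
L(m) = ⅓ (L(m) = 1/(0 + 3) = 1/3 = ⅓)
L(7) + 55*z(10) = ⅓ + 55*(2*10²) = ⅓ + 55*(2*100) = ⅓ + 55*200 = ⅓ + 11000 = 33001/3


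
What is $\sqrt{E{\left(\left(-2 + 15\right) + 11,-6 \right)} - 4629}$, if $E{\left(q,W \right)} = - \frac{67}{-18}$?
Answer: $\frac{i \sqrt{166510}}{6} \approx 68.009 i$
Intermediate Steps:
$E{\left(q,W \right)} = \frac{67}{18}$ ($E{\left(q,W \right)} = \left(-67\right) \left(- \frac{1}{18}\right) = \frac{67}{18}$)
$\sqrt{E{\left(\left(-2 + 15\right) + 11,-6 \right)} - 4629} = \sqrt{\frac{67}{18} - 4629} = \sqrt{- \frac{83255}{18}} = \frac{i \sqrt{166510}}{6}$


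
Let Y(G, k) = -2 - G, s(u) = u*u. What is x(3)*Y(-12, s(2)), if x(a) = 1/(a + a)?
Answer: 5/3 ≈ 1.6667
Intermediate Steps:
s(u) = u**2
x(a) = 1/(2*a)
x(3)*Y(-12, s(2)) = ((1/2)/3)*(-2 - 1*(-12)) = ((1/2)*(1/3))*(-2 + 12) = (1/6)*10 = 5/3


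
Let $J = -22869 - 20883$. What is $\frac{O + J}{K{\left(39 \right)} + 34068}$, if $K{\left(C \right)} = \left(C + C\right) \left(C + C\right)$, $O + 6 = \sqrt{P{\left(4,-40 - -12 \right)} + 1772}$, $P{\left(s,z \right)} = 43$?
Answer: $- \frac{7293}{6692} + \frac{11 \sqrt{15}}{40152} \approx -1.0887$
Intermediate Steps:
$J = -43752$
$O = -6 + 11 \sqrt{15}$ ($O = -6 + \sqrt{43 + 1772} = -6 + \sqrt{1815} = -6 + 11 \sqrt{15} \approx 36.603$)
$K{\left(C \right)} = 4 C^{2}$ ($K{\left(C \right)} = 2 C 2 C = 4 C^{2}$)
$\frac{O + J}{K{\left(39 \right)} + 34068} = \frac{\left(-6 + 11 \sqrt{15}\right) - 43752}{4 \cdot 39^{2} + 34068} = \frac{-43758 + 11 \sqrt{15}}{4 \cdot 1521 + 34068} = \frac{-43758 + 11 \sqrt{15}}{6084 + 34068} = \frac{-43758 + 11 \sqrt{15}}{40152} = \left(-43758 + 11 \sqrt{15}\right) \frac{1}{40152} = - \frac{7293}{6692} + \frac{11 \sqrt{15}}{40152}$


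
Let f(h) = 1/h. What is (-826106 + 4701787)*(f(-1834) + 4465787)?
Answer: 31742809320911117/1834 ≈ 1.7308e+13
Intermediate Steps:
(-826106 + 4701787)*(f(-1834) + 4465787) = (-826106 + 4701787)*(1/(-1834) + 4465787) = 3875681*(-1/1834 + 4465787) = 3875681*(8190253357/1834) = 31742809320911117/1834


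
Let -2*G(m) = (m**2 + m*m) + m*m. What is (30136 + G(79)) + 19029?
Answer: 79607/2 ≈ 39804.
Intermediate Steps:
G(m) = -3*m**2/2 (G(m) = -((m**2 + m*m) + m*m)/2 = -((m**2 + m**2) + m**2)/2 = -(2*m**2 + m**2)/2 = -3*m**2/2)
(30136 + G(79)) + 19029 = (30136 - 3/2*79**2) + 19029 = (30136 - 3/2*6241) + 19029 = (30136 - 18723/2) + 19029 = 41549/2 + 19029 = 79607/2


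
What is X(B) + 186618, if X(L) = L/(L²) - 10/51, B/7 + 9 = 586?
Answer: 38441214863/205989 ≈ 1.8662e+5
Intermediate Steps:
B = 4039 (B = -63 + 7*586 = -63 + 4102 = 4039)
X(L) = -10/51 + 1/L (X(L) = L/L² - 10*1/51 = 1/L - 10/51 = -10/51 + 1/L)
X(B) + 186618 = (-10/51 + 1/4039) + 186618 = -40339/205989 + 186618 = 38441214863/205989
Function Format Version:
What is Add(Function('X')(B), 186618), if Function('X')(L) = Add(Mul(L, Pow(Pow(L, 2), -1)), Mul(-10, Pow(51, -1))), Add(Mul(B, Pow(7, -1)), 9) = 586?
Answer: Rational(38441214863, 205989) ≈ 1.8662e+5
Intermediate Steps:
B = 4039 (B = Add(-63, Mul(7, 586)) = Add(-63, 4102) = 4039)
Function('X')(L) = Add(Rational(-10, 51), Pow(L, -1)) (Function('X')(L) = Add(Mul(L, Pow(L, -2)), Mul(-10, Rational(1, 51))) = Add(Pow(L, -1), Rational(-10, 51)) = Add(Rational(-10, 51), Pow(L, -1)))
Add(Function('X')(B), 186618) = Add(Add(Rational(-10, 51), Pow(4039, -1)), 186618) = Add(Add(Rational(-10, 51), Rational(1, 4039)), 186618) = Add(Rational(-40339, 205989), 186618) = Rational(38441214863, 205989)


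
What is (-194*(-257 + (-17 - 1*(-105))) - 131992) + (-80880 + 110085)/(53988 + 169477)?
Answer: -403073447/4063 ≈ -99206.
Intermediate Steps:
(-194*(-257 + (-17 - 1*(-105))) - 131992) + (-80880 + 110085)/(53988 + 169477) = (-194*(-257 + (-17 + 105)) - 131992) + 29205/223465 = (-194*(-257 + 88) - 131992) + 29205*(1/223465) = (-194*(-169) - 131992) + 531/4063 = (32786 - 131992) + 531/4063 = -99206 + 531/4063 = -403073447/4063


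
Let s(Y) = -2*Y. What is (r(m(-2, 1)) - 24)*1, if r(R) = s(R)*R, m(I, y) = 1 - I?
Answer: -42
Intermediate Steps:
r(R) = -2*R**2 (r(R) = (-2*R)*R = -2*R**2)
(r(m(-2, 1)) - 24)*1 = (-2*(1 - 1*(-2))**2 - 24)*1 = (-2*(1 + 2)**2 - 24)*1 = (-2*3**2 - 24)*1 = (-2*9 - 24)*1 = (-18 - 24)*1 = -42*1 = -42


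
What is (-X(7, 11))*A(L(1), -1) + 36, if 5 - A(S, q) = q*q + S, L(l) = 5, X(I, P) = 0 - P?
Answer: 25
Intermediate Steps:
X(I, P) = -P
A(S, q) = 5 - S - q² (A(S, q) = 5 - (q*q + S) = 5 - (q² + S) = 5 - (S + q²) = 5 + (-S - q²) = 5 - S - q²)
(-X(7, 11))*A(L(1), -1) + 36 = (-(-1)*11)*(5 - 1*5 - 1*(-1)²) + 36 = (-1*(-11))*(5 - 5 - 1*1) + 36 = 11*(5 - 5 - 1) + 36 = 11*(-1) + 36 = -11 + 36 = 25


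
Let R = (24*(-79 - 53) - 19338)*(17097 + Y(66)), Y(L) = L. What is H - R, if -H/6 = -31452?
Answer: 386459190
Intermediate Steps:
H = 188712 (H = -6*(-31452) = 188712)
R = -386270478 (R = (24*(-79 - 53) - 19338)*(17097 + 66) = (24*(-132) - 19338)*17163 = (-3168 - 19338)*17163 = -22506*17163 = -386270478)
H - R = 188712 - 1*(-386270478) = 188712 + 386270478 = 386459190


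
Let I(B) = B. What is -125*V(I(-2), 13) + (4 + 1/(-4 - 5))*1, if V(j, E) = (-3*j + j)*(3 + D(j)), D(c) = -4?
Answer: 4535/9 ≈ 503.89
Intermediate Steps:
V(j, E) = 2*j (V(j, E) = (-3*j + j)*(3 - 4) = -2*j*(-1) = 2*j)
-125*V(I(-2), 13) + (4 + 1/(-4 - 5))*1 = -250*(-2) + (4 + 1/(-4 - 5))*1 = -125*(-4) + (4 + 1/(-9))*1 = 500 + (4 - ⅑)*1 = 500 + (35/9)*1 = 500 + 35/9 = 4535/9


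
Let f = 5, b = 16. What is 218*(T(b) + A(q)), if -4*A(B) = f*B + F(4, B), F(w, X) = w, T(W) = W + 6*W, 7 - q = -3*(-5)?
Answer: 26378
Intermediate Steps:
q = -8 (q = 7 - (-3)*(-5) = 7 - 1*15 = 7 - 15 = -8)
T(W) = 7*W
A(B) = -1 - 5*B/4 (A(B) = -(5*B + 4)/4 = -(4 + 5*B)/4 = -1 - 5*B/4)
218*(T(b) + A(q)) = 218*(7*16 + (-1 - 5/4*(-8))) = 218*(112 + (-1 + 10)) = 218*(112 + 9) = 218*121 = 26378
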